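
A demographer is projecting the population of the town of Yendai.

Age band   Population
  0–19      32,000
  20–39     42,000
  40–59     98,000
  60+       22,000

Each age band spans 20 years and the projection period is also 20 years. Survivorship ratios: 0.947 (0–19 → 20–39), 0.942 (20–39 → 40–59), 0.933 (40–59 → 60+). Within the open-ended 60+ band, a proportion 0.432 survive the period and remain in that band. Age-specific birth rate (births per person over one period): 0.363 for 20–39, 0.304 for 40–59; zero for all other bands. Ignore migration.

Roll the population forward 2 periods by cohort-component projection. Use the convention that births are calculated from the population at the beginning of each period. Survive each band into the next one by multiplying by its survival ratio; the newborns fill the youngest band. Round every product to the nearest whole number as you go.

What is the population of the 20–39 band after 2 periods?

42651

Numbering the groups 1..4 from youngest to oldest:
After projecting period 1:
Births: 42000 × 0.363 = 15246  |  98000 × 0.304 = 29792 — total 45038
Group 2: 32000 × 0.947 = 30304
Group 3: 42000 × 0.942 = 39564
Group 4: 98000 × 0.933 + 22000 × 0.432 = 91434 + 9504 = 100938
Population now: 0–19=45038, 20–39=30304, 40–59=39564, 60+=100938
After projecting period 2:
Births: 30304 × 0.363 = 11000  |  39564 × 0.304 = 12027 — total 23027
Group 2: 45038 × 0.947 = 42651
Group 3: 30304 × 0.942 = 28546
Group 4: 39564 × 0.933 + 100938 × 0.432 = 36913 + 43605 = 80518
Population now: 0–19=23027, 20–39=42651, 40–59=28546, 60+=80518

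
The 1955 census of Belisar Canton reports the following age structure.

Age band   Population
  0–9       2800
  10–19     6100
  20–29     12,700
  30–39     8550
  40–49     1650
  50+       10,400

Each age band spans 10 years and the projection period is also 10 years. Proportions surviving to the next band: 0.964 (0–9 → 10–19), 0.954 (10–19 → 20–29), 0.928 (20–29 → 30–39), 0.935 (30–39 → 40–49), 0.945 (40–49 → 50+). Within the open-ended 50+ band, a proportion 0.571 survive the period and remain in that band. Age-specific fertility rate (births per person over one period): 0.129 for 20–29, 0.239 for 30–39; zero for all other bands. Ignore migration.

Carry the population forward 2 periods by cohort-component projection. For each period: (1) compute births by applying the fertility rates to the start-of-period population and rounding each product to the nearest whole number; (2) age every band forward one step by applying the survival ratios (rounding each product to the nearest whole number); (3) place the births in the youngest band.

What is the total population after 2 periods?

37946

[period 1]
Births: 12700 × 0.129 = 1638 ; 8550 × 0.239 = 2043 ⇒ total 3681
10–19: 2800 × 0.964 = 2699
20–29: 6100 × 0.954 = 5819
30–39: 12700 × 0.928 = 11786
40–49: 8550 × 0.935 = 7994
50+: 1650 × 0.945 + 10400 × 0.571 = 1559 + 5938 = 7497
Giving 3681 / 2699 / 5819 / 11786 / 7994 / 7497.
[period 2]
Births: 5819 × 0.129 = 751 ; 11786 × 0.239 = 2817 ⇒ total 3568
10–19: 3681 × 0.964 = 3548
20–29: 2699 × 0.954 = 2575
30–39: 5819 × 0.928 = 5400
40–49: 11786 × 0.935 = 11020
50+: 7994 × 0.945 + 7497 × 0.571 = 7554 + 4281 = 11835
Giving 3568 / 3548 / 2575 / 5400 / 11020 / 11835.
Total after period 2: 3568 + 3548 + 2575 + 5400 + 11020 + 11835 = 37946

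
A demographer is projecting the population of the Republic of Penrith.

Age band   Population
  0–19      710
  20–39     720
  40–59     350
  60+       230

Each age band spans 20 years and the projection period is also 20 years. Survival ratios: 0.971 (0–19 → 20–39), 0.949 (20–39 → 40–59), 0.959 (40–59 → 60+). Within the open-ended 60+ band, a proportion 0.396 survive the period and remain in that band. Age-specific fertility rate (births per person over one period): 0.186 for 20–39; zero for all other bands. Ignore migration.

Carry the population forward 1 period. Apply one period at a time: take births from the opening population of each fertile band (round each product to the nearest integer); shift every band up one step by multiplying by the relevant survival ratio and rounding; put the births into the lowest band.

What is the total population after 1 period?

Period 1:
Births: 720 × 0.186 = 134
20–39: 710 × 0.971 = 689
40–59: 720 × 0.949 = 683
60+: 350 × 0.959 + 230 × 0.396 = 336 + 91 = 427
Population now: 0–19=134, 20–39=689, 40–59=683, 60+=427
Total after period 1: 134 + 689 + 683 + 427 = 1933

1933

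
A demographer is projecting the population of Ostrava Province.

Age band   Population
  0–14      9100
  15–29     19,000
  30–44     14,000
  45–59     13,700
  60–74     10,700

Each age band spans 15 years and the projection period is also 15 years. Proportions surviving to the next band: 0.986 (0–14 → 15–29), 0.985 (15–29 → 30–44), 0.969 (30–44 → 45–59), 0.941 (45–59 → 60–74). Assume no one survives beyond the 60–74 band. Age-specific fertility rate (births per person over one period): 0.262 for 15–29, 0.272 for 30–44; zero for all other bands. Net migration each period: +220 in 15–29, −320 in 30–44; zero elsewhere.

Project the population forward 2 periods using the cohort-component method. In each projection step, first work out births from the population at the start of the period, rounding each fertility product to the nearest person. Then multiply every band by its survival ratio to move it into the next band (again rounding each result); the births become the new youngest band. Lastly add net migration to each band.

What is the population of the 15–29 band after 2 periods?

Let group 1 be 0–14 through group 5 = 60–74.
Period 1:
Births: 19000 * 0.262 = 4978, 14000 * 0.272 = 3808 → 8786
Group 2: 9100 * 0.986 = 8973
Group 3: 19000 * 0.985 = 18715
Group 4: 14000 * 0.969 = 13566
Group 5: 13700 * 0.941 = 12892
Net migration: Group 2 + 220 → 9193; Group 3 − 320 → 18395
End of period: [8786, 9193, 18395, 13566, 12892]
Period 2:
Births: 9193 * 0.262 = 2409, 18395 * 0.272 = 5003 → 7412
Group 2: 8786 * 0.986 = 8663
Group 3: 9193 * 0.985 = 9055
Group 4: 18395 * 0.969 = 17825
Group 5: 13566 * 0.941 = 12766
Net migration: Group 2 + 220 → 8883; Group 3 − 320 → 8735
End of period: [7412, 8883, 8735, 17825, 12766]

8883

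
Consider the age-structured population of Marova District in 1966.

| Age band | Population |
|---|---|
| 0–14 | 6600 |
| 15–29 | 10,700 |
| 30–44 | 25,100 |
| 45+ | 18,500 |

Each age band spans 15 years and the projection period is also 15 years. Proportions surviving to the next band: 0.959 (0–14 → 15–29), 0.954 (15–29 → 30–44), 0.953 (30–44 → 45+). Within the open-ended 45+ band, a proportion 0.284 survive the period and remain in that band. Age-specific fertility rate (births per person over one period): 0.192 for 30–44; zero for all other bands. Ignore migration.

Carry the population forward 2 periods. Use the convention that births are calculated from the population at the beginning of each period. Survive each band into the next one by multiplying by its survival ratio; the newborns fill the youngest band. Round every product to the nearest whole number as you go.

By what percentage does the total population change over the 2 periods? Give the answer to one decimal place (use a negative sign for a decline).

-49.7

(Groups numbered youngest = 1 to oldest = 4.)
[period 1]
Births: 25100 × 0.192 = 4819
Group 2: 6600 × 0.959 = 6329
Group 3: 10700 × 0.954 = 10208
Group 4: 25100 × 0.953 + 18500 × 0.284 = 23920 + 5254 = 29174
Giving 4819 / 6329 / 10208 / 29174.
[period 2]
Births: 10208 × 0.192 = 1960
Group 2: 4819 × 0.959 = 4621
Group 3: 6329 × 0.954 = 6038
Group 4: 10208 × 0.953 + 29174 × 0.284 = 9728 + 8285 = 18013
Giving 1960 / 4621 / 6038 / 18013.
Total: 60900 → 30632; change = -30268; percentage change = -49.7%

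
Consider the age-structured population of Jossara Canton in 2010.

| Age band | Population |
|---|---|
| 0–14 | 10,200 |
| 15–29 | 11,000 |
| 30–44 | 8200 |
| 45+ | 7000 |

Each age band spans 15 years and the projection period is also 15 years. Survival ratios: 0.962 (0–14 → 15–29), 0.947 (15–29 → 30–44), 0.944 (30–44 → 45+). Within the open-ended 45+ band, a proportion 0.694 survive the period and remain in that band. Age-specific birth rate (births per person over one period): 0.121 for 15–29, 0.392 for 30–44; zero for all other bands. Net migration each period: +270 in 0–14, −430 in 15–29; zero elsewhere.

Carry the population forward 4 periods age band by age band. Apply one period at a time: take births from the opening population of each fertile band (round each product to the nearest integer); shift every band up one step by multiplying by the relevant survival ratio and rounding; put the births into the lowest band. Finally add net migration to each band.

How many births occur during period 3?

Call the groups 1 to 4, youngest first.
Period 1.
Births: 11000 × 0.121 = 1331  |  8200 × 0.392 = 3214 → 4545
Group 2: 10200 × 0.962 = 9812
Group 3: 11000 × 0.947 = 10417
Group 4: 8200 × 0.944 + 7000 × 0.694 = 7741 + 4858 = 12599
Net migration: Group 1 + 270 → 4815; Group 2 − 430 → 9382
→ [4815, 9382, 10417, 12599]
Period 2.
Births: 9382 × 0.121 = 1135  |  10417 × 0.392 = 4083 → 5218
Group 2: 4815 × 0.962 = 4632
Group 3: 9382 × 0.947 = 8885
Group 4: 10417 × 0.944 + 12599 × 0.694 = 9834 + 8744 = 18578
Net migration: Group 1 + 270 → 5488; Group 2 − 430 → 4202
→ [5488, 4202, 8885, 18578]
Period 3.
Births: 4202 × 0.121 = 508  |  8885 × 0.392 = 3483 → 3991
Group 2: 5488 × 0.962 = 5279
Group 3: 4202 × 0.947 = 3979
Group 4: 8885 × 0.944 + 18578 × 0.694 = 8387 + 12893 = 21280
Net migration: Group 1 + 270 → 4261; Group 2 − 430 → 4849
→ [4261, 4849, 3979, 21280]

3991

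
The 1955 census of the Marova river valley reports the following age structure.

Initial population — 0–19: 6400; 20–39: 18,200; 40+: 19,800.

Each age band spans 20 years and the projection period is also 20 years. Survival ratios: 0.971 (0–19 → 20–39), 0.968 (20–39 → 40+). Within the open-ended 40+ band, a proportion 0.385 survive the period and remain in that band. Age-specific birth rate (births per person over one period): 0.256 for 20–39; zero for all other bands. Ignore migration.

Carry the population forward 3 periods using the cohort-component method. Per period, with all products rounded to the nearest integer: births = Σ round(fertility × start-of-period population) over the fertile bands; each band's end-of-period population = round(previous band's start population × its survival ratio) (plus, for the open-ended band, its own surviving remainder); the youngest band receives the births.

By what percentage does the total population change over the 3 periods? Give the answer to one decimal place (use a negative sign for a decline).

[period 1]
Births: 18200 × 0.256 = 4659
20–39: 6400 × 0.971 = 6214
40+: 18200 × 0.968 + 19800 × 0.385 = 17618 + 7623 = 25241
→ [4659, 6214, 25241]
[period 2]
Births: 6214 × 0.256 = 1591
20–39: 4659 × 0.971 = 4524
40+: 6214 × 0.968 + 25241 × 0.385 = 6015 + 9718 = 15733
→ [1591, 4524, 15733]
[period 3]
Births: 4524 × 0.256 = 1158
20–39: 1591 × 0.971 = 1545
40+: 4524 × 0.968 + 15733 × 0.385 = 4379 + 6057 = 10436
→ [1158, 1545, 10436]
Total: 44400 → 13139; change = -31261; percentage change = -70.4%

-70.4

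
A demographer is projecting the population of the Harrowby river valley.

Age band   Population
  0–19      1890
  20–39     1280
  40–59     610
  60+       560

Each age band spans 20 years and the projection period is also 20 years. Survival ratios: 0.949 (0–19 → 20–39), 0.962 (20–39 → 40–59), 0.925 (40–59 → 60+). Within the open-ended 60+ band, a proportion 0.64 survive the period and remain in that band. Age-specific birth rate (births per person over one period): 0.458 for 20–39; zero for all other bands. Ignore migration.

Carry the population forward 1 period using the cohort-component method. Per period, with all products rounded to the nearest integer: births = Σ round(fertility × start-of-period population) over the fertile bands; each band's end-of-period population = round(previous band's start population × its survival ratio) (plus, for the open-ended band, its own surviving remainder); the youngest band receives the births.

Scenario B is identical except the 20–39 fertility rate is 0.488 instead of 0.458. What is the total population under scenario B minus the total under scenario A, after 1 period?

Let band 1 be 0–19 through band 4 = 60+.
[period 1]
Births: 1280 × 0.458 = 586
Band 2: 1890 × 0.949 = 1794
Band 3: 1280 × 0.962 = 1231
Band 4: 610 × 0.925 + 560 × 0.64 = 564 + 358 = 922
Giving 586 / 1794 / 1231 / 922.
Scenario A total after 1 period: 4533
Scenario B projection —
[period 1]
Births: 1280 × 0.488 = 625
Band 2: 1890 × 0.949 = 1794
Band 3: 1280 × 0.962 = 1231
Band 4: 610 × 0.925 + 560 × 0.64 = 564 + 358 = 922
Giving 625 / 1794 / 1231 / 922.
Scenario B total after 1 period: 4572
Difference B − A = 4572 − 4533 = 39

39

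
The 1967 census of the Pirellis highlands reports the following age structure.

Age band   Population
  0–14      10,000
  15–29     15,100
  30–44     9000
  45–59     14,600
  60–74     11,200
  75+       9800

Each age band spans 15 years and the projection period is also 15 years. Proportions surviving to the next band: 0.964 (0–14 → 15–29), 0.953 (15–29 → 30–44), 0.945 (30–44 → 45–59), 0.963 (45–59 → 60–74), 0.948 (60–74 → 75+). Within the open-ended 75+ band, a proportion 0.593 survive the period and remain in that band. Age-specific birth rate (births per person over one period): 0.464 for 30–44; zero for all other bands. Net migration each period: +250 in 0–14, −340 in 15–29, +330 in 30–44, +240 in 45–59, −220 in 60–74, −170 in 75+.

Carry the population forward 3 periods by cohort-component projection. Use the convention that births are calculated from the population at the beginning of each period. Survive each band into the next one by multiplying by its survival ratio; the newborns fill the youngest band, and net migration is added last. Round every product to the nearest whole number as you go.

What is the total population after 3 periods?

[period 1]
Births: 9000 × 0.464 = 4176
15–29: 10000 × 0.964 = 9640
30–44: 15100 × 0.953 = 14390
45–59: 9000 × 0.945 = 8505
60–74: 14600 × 0.963 = 14060
75+: 11200 × 0.948 + 9800 × 0.593 = 10618 + 5811 = 16429
Net migration: 0–14 + 250 → 4426; 15–29 − 340 → 9300; 30–44 + 330 → 14720; 45–59 + 240 → 8745; 60–74 − 220 → 13840; 75+ − 170 → 16259
End of period: [4426, 9300, 14720, 8745, 13840, 16259]
[period 2]
Births: 14720 × 0.464 = 6830
15–29: 4426 × 0.964 = 4267
30–44: 9300 × 0.953 = 8863
45–59: 14720 × 0.945 = 13910
60–74: 8745 × 0.963 = 8421
75+: 13840 × 0.948 + 16259 × 0.593 = 13120 + 9642 = 22762
Net migration: 0–14 + 250 → 7080; 15–29 − 340 → 3927; 30–44 + 330 → 9193; 45–59 + 240 → 14150; 60–74 − 220 → 8201; 75+ − 170 → 22592
End of period: [7080, 3927, 9193, 14150, 8201, 22592]
[period 3]
Births: 9193 × 0.464 = 4266
15–29: 7080 × 0.964 = 6825
30–44: 3927 × 0.953 = 3742
45–59: 9193 × 0.945 = 8687
60–74: 14150 × 0.963 = 13626
75+: 8201 × 0.948 + 22592 × 0.593 = 7775 + 13397 = 21172
Net migration: 0–14 + 250 → 4516; 15–29 − 340 → 6485; 30–44 + 330 → 4072; 45–59 + 240 → 8927; 60–74 − 220 → 13406; 75+ − 170 → 21002
End of period: [4516, 6485, 4072, 8927, 13406, 21002]
Total after period 3: 4516 + 6485 + 4072 + 8927 + 13406 + 21002 = 58408

58408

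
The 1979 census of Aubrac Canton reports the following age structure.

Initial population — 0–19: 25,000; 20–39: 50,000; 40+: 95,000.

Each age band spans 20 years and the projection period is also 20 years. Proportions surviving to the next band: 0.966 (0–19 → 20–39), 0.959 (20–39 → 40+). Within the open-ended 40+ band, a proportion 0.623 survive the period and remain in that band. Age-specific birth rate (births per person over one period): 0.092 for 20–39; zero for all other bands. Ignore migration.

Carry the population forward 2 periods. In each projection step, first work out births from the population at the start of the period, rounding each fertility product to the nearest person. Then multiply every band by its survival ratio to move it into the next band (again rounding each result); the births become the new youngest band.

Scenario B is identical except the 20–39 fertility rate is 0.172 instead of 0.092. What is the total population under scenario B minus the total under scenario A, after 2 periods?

[period 1]
Births: 50000 × 0.092 = 4600
20–39: 25000 × 0.966 = 24150
40+: 50000 × 0.959 + 95000 × 0.623 = 47950 + 59185 = 107135
→ [4600, 24150, 107135]
[period 2]
Births: 24150 × 0.092 = 2222
20–39: 4600 × 0.966 = 4444
40+: 24150 × 0.959 + 107135 × 0.623 = 23160 + 66745 = 89905
→ [2222, 4444, 89905]
Scenario A total after 2 periods: 96571
Scenario B projection —
[period 1]
Births: 50000 × 0.172 = 8600
20–39: 25000 × 0.966 = 24150
40+: 50000 × 0.959 + 95000 × 0.623 = 47950 + 59185 = 107135
→ [8600, 24150, 107135]
[period 2]
Births: 24150 × 0.172 = 4154
20–39: 8600 × 0.966 = 8308
40+: 24150 × 0.959 + 107135 × 0.623 = 23160 + 66745 = 89905
→ [4154, 8308, 89905]
Scenario B total after 2 periods: 102367
Difference B − A = 102367 − 96571 = 5796

5796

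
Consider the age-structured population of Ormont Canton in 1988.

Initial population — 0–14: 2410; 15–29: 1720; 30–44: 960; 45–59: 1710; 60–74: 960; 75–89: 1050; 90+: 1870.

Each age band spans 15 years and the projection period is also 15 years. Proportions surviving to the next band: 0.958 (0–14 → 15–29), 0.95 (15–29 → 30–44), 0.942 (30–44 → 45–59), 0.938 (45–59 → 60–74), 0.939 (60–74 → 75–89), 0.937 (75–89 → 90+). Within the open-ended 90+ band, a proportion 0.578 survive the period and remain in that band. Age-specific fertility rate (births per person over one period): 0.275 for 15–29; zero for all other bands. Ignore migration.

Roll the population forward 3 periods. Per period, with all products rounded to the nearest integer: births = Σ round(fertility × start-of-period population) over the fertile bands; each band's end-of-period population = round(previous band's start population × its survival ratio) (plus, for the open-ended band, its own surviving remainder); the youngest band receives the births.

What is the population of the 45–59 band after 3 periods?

2067

After projecting period 1:
Births: 1720 * 0.275 = 473
15–29: 2410 * 0.958 = 2309
30–44: 1720 * 0.95 = 1634
45–59: 960 * 0.942 = 904
60–74: 1710 * 0.938 = 1604
75–89: 960 * 0.939 = 901
90+: 1050 * 0.937 + 1870 * 0.578 = 984 + 1081 = 2065
→ [473, 2309, 1634, 904, 1604, 901, 2065]
After projecting period 2:
Births: 2309 * 0.275 = 635
15–29: 473 * 0.958 = 453
30–44: 2309 * 0.95 = 2194
45–59: 1634 * 0.942 = 1539
60–74: 904 * 0.938 = 848
75–89: 1604 * 0.939 = 1506
90+: 901 * 0.937 + 2065 * 0.578 = 844 + 1194 = 2038
→ [635, 453, 2194, 1539, 848, 1506, 2038]
After projecting period 3:
Births: 453 * 0.275 = 125
15–29: 635 * 0.958 = 608
30–44: 453 * 0.95 = 430
45–59: 2194 * 0.942 = 2067
60–74: 1539 * 0.938 = 1444
75–89: 848 * 0.939 = 796
90+: 1506 * 0.937 + 2038 * 0.578 = 1411 + 1178 = 2589
→ [125, 608, 430, 2067, 1444, 796, 2589]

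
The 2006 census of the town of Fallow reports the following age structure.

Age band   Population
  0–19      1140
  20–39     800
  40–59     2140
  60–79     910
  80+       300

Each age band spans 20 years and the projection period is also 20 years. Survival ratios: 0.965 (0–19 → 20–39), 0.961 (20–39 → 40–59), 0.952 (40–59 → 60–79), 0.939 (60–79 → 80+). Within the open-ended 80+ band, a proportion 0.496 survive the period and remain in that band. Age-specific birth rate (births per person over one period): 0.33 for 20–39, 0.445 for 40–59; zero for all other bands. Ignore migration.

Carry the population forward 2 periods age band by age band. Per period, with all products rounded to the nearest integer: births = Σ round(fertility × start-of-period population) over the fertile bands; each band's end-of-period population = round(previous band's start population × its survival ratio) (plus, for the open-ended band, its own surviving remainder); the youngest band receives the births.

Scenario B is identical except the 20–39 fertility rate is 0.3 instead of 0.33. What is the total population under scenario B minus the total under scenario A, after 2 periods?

-56

(Bands numbered youngest = 1 to oldest = 5.)
— Period 1 —
Births: 800 * 0.33 = 264  |  2140 * 0.445 = 952 — total 1216
Band 2: 1140 * 0.965 = 1100
Band 3: 800 * 0.961 = 769
Band 4: 2140 * 0.952 = 2037
Band 5: 910 * 0.939 + 300 * 0.496 = 854 + 149 = 1003
Population now: 0–19=1216, 20–39=1100, 40–59=769, 60–79=2037, 80+=1003
— Period 2 —
Births: 1100 * 0.33 = 363  |  769 * 0.445 = 342 — total 705
Band 2: 1216 * 0.965 = 1173
Band 3: 1100 * 0.961 = 1057
Band 4: 769 * 0.952 = 732
Band 5: 2037 * 0.939 + 1003 * 0.496 = 1913 + 497 = 2410
Population now: 0–19=705, 20–39=1173, 40–59=1057, 60–79=732, 80+=2410
Scenario A total after 2 periods: 6077
Scenario B projection —
— Period 1 —
Births: 800 * 0.3 = 240  |  2140 * 0.445 = 952 — total 1192
Band 2: 1140 * 0.965 = 1100
Band 3: 800 * 0.961 = 769
Band 4: 2140 * 0.952 = 2037
Band 5: 910 * 0.939 + 300 * 0.496 = 854 + 149 = 1003
Population now: 0–19=1192, 20–39=1100, 40–59=769, 60–79=2037, 80+=1003
— Period 2 —
Births: 1100 * 0.3 = 330  |  769 * 0.445 = 342 — total 672
Band 2: 1192 * 0.965 = 1150
Band 3: 1100 * 0.961 = 1057
Band 4: 769 * 0.952 = 732
Band 5: 2037 * 0.939 + 1003 * 0.496 = 1913 + 497 = 2410
Population now: 0–19=672, 20–39=1150, 40–59=1057, 60–79=732, 80+=2410
Scenario B total after 2 periods: 6021
Difference B − A = 6021 − 6077 = -56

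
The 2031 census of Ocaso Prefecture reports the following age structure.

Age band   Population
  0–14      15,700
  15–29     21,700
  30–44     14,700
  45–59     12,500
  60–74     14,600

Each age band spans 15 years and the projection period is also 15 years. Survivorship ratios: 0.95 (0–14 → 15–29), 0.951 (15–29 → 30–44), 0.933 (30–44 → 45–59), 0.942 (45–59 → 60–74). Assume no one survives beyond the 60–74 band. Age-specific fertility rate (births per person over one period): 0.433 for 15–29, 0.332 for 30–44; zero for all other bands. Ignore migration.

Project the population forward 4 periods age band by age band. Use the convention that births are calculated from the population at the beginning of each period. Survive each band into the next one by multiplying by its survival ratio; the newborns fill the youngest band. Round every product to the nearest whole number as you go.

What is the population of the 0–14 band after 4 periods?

9757

Numbering the bands 1..5 from youngest to oldest:
Period 1:
Births: 21700 * 0.433 = 9396  |  14700 * 0.332 = 4880 → 14276
Band 2: 15700 * 0.95 = 14915
Band 3: 21700 * 0.951 = 20637
Band 4: 14700 * 0.933 = 13715
Band 5: 12500 * 0.942 = 11775
End of period: [14276, 14915, 20637, 13715, 11775]
Period 2:
Births: 14915 * 0.433 = 6458  |  20637 * 0.332 = 6851 → 13309
Band 2: 14276 * 0.95 = 13562
Band 3: 14915 * 0.951 = 14184
Band 4: 20637 * 0.933 = 19254
Band 5: 13715 * 0.942 = 12920
End of period: [13309, 13562, 14184, 19254, 12920]
Period 3:
Births: 13562 * 0.433 = 5872  |  14184 * 0.332 = 4709 → 10581
Band 2: 13309 * 0.95 = 12644
Band 3: 13562 * 0.951 = 12897
Band 4: 14184 * 0.933 = 13234
Band 5: 19254 * 0.942 = 18137
End of period: [10581, 12644, 12897, 13234, 18137]
Period 4:
Births: 12644 * 0.433 = 5475  |  12897 * 0.332 = 4282 → 9757
Band 2: 10581 * 0.95 = 10052
Band 3: 12644 * 0.951 = 12024
Band 4: 12897 * 0.933 = 12033
Band 5: 13234 * 0.942 = 12466
End of period: [9757, 10052, 12024, 12033, 12466]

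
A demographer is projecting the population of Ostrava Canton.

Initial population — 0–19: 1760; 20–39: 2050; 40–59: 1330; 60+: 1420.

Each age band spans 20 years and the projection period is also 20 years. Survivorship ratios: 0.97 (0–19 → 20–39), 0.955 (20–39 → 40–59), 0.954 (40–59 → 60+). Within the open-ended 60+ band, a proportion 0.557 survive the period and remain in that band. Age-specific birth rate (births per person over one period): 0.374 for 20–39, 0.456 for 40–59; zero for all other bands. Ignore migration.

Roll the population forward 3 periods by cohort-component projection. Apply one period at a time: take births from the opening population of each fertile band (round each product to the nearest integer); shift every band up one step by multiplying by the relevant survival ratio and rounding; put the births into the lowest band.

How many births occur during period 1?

Let band 1 be 0–19 through band 4 = 60+.
Period 1.
Births: 2050 * 0.374 = 767  |  1330 * 0.456 = 606 — total 1373
Band 2: 1760 * 0.97 = 1707
Band 3: 2050 * 0.955 = 1958
Band 4: 1330 * 0.954 + 1420 * 0.557 = 1269 + 791 = 2060
Population now: 0–19=1373, 20–39=1707, 40–59=1958, 60+=2060

1373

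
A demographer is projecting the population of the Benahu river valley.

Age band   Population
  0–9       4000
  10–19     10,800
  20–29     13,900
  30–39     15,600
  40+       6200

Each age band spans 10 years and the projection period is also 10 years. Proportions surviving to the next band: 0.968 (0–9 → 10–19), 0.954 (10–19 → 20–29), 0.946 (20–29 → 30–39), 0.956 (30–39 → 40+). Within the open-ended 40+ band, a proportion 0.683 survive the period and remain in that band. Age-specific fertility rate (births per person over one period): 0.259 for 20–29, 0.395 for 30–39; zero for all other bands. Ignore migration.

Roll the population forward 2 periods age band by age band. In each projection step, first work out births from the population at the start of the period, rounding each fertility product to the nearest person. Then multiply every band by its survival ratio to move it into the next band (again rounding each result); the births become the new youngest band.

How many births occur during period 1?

Numbering the groups 1..5 from youngest to oldest:
Period 1:
Births: 13900 × 0.259 = 3600  |  15600 × 0.395 = 6162 ⇒ total 9762
Group 2: 4000 × 0.968 = 3872
Group 3: 10800 × 0.954 = 10303
Group 4: 13900 × 0.946 = 13149
Group 5: 15600 × 0.956 + 6200 × 0.683 = 14914 + 4235 = 19149
Population now: 0–9=9762, 10–19=3872, 20–29=10303, 30–39=13149, 40+=19149

9762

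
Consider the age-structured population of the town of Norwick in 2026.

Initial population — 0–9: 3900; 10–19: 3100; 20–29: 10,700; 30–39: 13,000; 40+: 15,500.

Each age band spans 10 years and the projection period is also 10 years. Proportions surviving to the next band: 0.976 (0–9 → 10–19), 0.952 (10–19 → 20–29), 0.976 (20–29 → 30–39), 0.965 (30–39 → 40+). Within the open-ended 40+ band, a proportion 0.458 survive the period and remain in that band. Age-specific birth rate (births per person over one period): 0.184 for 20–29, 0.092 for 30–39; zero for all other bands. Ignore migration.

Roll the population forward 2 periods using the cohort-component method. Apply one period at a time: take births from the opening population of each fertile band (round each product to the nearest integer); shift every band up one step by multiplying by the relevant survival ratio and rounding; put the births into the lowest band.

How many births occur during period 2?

Numbering the bands 1..5 from youngest to oldest:
Period 1:
Births: 10700 * 0.184 = 1969  |  13000 * 0.092 = 1196 → total 3165
Band 2: 3900 * 0.976 = 3806
Band 3: 3100 * 0.952 = 2951
Band 4: 10700 * 0.976 = 10443
Band 5: 13000 * 0.965 + 15500 * 0.458 = 12545 + 7099 = 19644
End of period: [3165, 3806, 2951, 10443, 19644]
Period 2:
Births: 2951 * 0.184 = 543  |  10443 * 0.092 = 961 → total 1504
Band 2: 3165 * 0.976 = 3089
Band 3: 3806 * 0.952 = 3623
Band 4: 2951 * 0.976 = 2880
Band 5: 10443 * 0.965 + 19644 * 0.458 = 10077 + 8997 = 19074
End of period: [1504, 3089, 3623, 2880, 19074]

1504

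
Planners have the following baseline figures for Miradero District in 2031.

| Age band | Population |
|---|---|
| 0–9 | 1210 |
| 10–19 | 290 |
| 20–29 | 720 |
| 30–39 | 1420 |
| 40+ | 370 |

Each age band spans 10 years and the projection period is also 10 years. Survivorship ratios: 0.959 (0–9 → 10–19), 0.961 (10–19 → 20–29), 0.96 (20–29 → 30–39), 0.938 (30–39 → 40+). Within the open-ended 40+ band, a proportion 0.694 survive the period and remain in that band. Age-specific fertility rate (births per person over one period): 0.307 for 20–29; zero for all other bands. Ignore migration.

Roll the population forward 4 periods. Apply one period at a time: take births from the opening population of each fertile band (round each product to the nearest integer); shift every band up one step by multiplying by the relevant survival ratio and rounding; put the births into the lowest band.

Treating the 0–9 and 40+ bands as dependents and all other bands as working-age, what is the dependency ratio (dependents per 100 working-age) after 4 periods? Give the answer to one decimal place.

— Period 1 —
Births: 720 * 0.307 = 221
10–19: 1210 * 0.959 = 1160
20–29: 290 * 0.961 = 279
30–39: 720 * 0.96 = 691
40+: 1420 * 0.938 + 370 * 0.694 = 1332 + 257 = 1589
Population now: 0–9=221, 10–19=1160, 20–29=279, 30–39=691, 40+=1589
— Period 2 —
Births: 279 * 0.307 = 86
10–19: 221 * 0.959 = 212
20–29: 1160 * 0.961 = 1115
30–39: 279 * 0.96 = 268
40+: 691 * 0.938 + 1589 * 0.694 = 648 + 1103 = 1751
Population now: 0–9=86, 10–19=212, 20–29=1115, 30–39=268, 40+=1751
— Period 3 —
Births: 1115 * 0.307 = 342
10–19: 86 * 0.959 = 82
20–29: 212 * 0.961 = 204
30–39: 1115 * 0.96 = 1070
40+: 268 * 0.938 + 1751 * 0.694 = 251 + 1215 = 1466
Population now: 0–9=342, 10–19=82, 20–29=204, 30–39=1070, 40+=1466
— Period 4 —
Births: 204 * 0.307 = 63
10–19: 342 * 0.959 = 328
20–29: 82 * 0.961 = 79
30–39: 204 * 0.96 = 196
40+: 1070 * 0.938 + 1466 * 0.694 = 1004 + 1017 = 2021
Population now: 0–9=63, 10–19=328, 20–29=79, 30–39=196, 40+=2021
Dependents (band 0–9 + band 40+) = 63 + 2021 = 2084; working-age = 603; ratio = 2084/603 × 100 = 345.6

345.6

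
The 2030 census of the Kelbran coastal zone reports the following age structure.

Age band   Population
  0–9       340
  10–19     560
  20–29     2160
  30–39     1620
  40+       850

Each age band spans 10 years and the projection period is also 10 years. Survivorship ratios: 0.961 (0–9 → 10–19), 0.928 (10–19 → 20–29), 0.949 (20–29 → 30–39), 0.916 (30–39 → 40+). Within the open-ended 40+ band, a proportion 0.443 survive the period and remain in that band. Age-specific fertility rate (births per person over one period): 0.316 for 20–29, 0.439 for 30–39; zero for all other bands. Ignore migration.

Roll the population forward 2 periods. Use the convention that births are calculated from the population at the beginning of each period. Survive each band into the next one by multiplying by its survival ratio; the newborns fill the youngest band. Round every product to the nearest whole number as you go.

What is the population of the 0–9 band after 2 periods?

1064

Let band 1 be 0–9 through band 5 = 40+.
Period 1:
Births: 2160 × 0.316 = 683  |  1620 × 0.439 = 711 — total 1394
Band 2: 340 × 0.961 = 327
Band 3: 560 × 0.928 = 520
Band 4: 2160 × 0.949 = 2050
Band 5: 1620 × 0.916 + 850 × 0.443 = 1484 + 377 = 1861
Giving 1394 / 327 / 520 / 2050 / 1861.
Period 2:
Births: 520 × 0.316 = 164  |  2050 × 0.439 = 900 — total 1064
Band 2: 1394 × 0.961 = 1340
Band 3: 327 × 0.928 = 303
Band 4: 520 × 0.949 = 493
Band 5: 2050 × 0.916 + 1861 × 0.443 = 1878 + 824 = 2702
Giving 1064 / 1340 / 303 / 493 / 2702.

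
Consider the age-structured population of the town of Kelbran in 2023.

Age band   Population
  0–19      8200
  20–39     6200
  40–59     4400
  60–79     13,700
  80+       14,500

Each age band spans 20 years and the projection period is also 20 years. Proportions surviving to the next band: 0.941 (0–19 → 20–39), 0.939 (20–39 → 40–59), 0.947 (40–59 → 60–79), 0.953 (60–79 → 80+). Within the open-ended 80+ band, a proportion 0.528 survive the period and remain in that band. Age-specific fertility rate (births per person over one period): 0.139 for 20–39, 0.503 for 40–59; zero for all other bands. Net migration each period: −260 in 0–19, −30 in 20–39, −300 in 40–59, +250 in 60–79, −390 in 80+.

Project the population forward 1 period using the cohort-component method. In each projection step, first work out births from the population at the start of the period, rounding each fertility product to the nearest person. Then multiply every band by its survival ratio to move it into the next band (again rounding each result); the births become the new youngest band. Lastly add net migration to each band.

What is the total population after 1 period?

Period 1:
Births: 6200 * 0.139 = 862  |  4400 * 0.503 = 2213 — total 3075
20–39: 8200 * 0.941 = 7716
40–59: 6200 * 0.939 = 5822
60–79: 4400 * 0.947 = 4167
80+: 13700 * 0.953 + 14500 * 0.528 = 13056 + 7656 = 20712
Net migration: 0–19 − 260 → 2815; 20–39 − 30 → 7686; 40–59 − 300 → 5522; 60–79 + 250 → 4417; 80+ − 390 → 20322
End of period: [2815, 7686, 5522, 4417, 20322]
Total after period 1: 2815 + 7686 + 5522 + 4417 + 20322 = 40762

40762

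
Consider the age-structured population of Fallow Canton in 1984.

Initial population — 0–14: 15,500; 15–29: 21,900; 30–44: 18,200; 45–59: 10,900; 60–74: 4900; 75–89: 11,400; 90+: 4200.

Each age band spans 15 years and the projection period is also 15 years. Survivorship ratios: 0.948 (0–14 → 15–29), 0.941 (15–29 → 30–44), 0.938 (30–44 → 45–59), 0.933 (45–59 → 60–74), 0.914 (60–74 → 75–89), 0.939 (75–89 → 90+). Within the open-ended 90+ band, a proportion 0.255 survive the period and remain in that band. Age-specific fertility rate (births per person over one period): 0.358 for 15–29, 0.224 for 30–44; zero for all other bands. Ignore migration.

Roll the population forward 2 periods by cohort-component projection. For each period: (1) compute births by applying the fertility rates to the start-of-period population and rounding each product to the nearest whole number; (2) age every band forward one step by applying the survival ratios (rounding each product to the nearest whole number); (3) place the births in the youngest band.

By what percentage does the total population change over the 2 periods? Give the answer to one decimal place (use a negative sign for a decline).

Let band 1 be 0–14 through band 7 = 90+.
[period 1]
Births: 21900 * 0.358 = 7840 ; 18200 * 0.224 = 4077 → total 11917
Band 2: 15500 * 0.948 = 14694
Band 3: 21900 * 0.941 = 20608
Band 4: 18200 * 0.938 = 17072
Band 5: 10900 * 0.933 = 10170
Band 6: 4900 * 0.914 = 4479
Band 7: 11400 * 0.939 + 4200 * 0.255 = 10705 + 1071 = 11776
Giving 11917 / 14694 / 20608 / 17072 / 10170 / 4479 / 11776.
[period 2]
Births: 14694 * 0.358 = 5260 ; 20608 * 0.224 = 4616 → total 9876
Band 2: 11917 * 0.948 = 11297
Band 3: 14694 * 0.941 = 13827
Band 4: 20608 * 0.938 = 19330
Band 5: 17072 * 0.933 = 15928
Band 6: 10170 * 0.914 = 9295
Band 7: 4479 * 0.939 + 11776 * 0.255 = 4206 + 3003 = 7209
Giving 9876 / 11297 / 13827 / 19330 / 15928 / 9295 / 7209.
Total: 87000 → 86762; change = -238; percentage change = -0.3%

-0.3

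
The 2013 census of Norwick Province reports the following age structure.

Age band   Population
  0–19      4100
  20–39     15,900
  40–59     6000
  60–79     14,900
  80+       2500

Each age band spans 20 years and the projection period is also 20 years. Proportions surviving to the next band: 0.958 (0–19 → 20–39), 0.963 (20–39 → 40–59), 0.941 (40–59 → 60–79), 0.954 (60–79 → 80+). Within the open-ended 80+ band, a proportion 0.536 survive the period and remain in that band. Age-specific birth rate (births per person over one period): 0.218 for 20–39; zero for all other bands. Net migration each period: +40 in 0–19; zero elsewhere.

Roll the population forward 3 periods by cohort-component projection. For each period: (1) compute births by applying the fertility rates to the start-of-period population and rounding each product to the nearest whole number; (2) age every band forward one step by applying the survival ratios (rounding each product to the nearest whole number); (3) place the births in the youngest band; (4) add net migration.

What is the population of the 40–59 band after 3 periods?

Period 1:
Births: 15900 * 0.218 = 3466
20–39: 4100 * 0.958 = 3928
40–59: 15900 * 0.963 = 15312
60–79: 6000 * 0.941 = 5646
80+: 14900 * 0.954 + 2500 * 0.536 = 14215 + 1340 = 15555
Net migration: 0–19 + 40 → 3506
Giving 3506 / 3928 / 15312 / 5646 / 15555.
Period 2:
Births: 3928 * 0.218 = 856
20–39: 3506 * 0.958 = 3359
40–59: 3928 * 0.963 = 3783
60–79: 15312 * 0.941 = 14409
80+: 5646 * 0.954 + 15555 * 0.536 = 5386 + 8337 = 13723
Net migration: 0–19 + 40 → 896
Giving 896 / 3359 / 3783 / 14409 / 13723.
Period 3:
Births: 3359 * 0.218 = 732
20–39: 896 * 0.958 = 858
40–59: 3359 * 0.963 = 3235
60–79: 3783 * 0.941 = 3560
80+: 14409 * 0.954 + 13723 * 0.536 = 13746 + 7356 = 21102
Net migration: 0–19 + 40 → 772
Giving 772 / 858 / 3235 / 3560 / 21102.

3235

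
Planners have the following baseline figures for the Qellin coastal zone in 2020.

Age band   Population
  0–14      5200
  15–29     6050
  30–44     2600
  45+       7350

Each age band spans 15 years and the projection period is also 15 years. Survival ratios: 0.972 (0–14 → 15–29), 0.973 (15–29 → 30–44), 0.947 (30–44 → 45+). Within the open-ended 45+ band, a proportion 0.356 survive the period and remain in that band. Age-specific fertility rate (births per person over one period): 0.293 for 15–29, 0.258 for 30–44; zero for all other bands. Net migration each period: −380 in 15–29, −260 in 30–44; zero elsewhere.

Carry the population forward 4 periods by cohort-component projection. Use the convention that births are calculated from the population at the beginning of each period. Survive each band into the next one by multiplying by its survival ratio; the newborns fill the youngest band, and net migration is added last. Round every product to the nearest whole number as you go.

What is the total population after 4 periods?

Let group 1 be 0–14 through group 4 = 45+.
After projecting period 1:
Births: 6050 × 0.293 = 1773 ; 2600 × 0.258 = 671 → total 2444
Group 2: 5200 × 0.972 = 5054
Group 3: 6050 × 0.973 = 5887
Group 4: 2600 × 0.947 + 7350 × 0.356 = 2462 + 2617 = 5079
Net migration: Group 2 − 380 → 4674; Group 3 − 260 → 5627
Population now: 0–14=2444, 15–29=4674, 30–44=5627, 45+=5079
After projecting period 2:
Births: 4674 × 0.293 = 1369 ; 5627 × 0.258 = 1452 → total 2821
Group 2: 2444 × 0.972 = 2376
Group 3: 4674 × 0.973 = 4548
Group 4: 5627 × 0.947 + 5079 × 0.356 = 5329 + 1808 = 7137
Net migration: Group 2 − 380 → 1996; Group 3 − 260 → 4288
Population now: 0–14=2821, 15–29=1996, 30–44=4288, 45+=7137
After projecting period 3:
Births: 1996 × 0.293 = 585 ; 4288 × 0.258 = 1106 → total 1691
Group 2: 2821 × 0.972 = 2742
Group 3: 1996 × 0.973 = 1942
Group 4: 4288 × 0.947 + 7137 × 0.356 = 4061 + 2541 = 6602
Net migration: Group 2 − 380 → 2362; Group 3 − 260 → 1682
Population now: 0–14=1691, 15–29=2362, 30–44=1682, 45+=6602
After projecting period 4:
Births: 2362 × 0.293 = 692 ; 1682 × 0.258 = 434 → total 1126
Group 2: 1691 × 0.972 = 1644
Group 3: 2362 × 0.973 = 2298
Group 4: 1682 × 0.947 + 6602 × 0.356 = 1593 + 2350 = 3943
Net migration: Group 2 − 380 → 1264; Group 3 − 260 → 2038
Population now: 0–14=1126, 15–29=1264, 30–44=2038, 45+=3943
Total after period 4: 1126 + 1264 + 2038 + 3943 = 8371

8371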